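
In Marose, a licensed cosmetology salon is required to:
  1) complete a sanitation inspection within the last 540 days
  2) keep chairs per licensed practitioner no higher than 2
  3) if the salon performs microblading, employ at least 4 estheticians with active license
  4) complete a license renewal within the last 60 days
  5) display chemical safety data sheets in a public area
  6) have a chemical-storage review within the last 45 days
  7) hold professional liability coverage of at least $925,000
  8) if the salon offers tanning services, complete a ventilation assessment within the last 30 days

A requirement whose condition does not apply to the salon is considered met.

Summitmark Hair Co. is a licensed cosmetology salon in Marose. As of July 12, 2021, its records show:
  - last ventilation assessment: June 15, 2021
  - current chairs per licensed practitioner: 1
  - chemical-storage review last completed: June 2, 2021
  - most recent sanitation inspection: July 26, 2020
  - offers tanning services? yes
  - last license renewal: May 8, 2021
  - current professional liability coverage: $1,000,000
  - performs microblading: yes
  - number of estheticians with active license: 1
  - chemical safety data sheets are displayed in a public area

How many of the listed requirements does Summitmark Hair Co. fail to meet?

2

1. sanitation inspection 351 days ago vs limit 540 → met
2. chairs per licensed practitioner 1 ≤ 2 → met
3. condition 'performs microblading' holds; estheticians with active license 1 < 4 → not met
4. license renewal 65 days ago vs limit 60 → not met
5. chemical safety data sheets present → met
6. chemical-storage review 40 days ago vs limit 45 → met
7. professional liability coverage $1,000,000 ≥ $925,000 → met
8. condition 'offers tanning services' holds; ventilation assessment 27 days ago vs limit 30 → met
Not met: 2 of 8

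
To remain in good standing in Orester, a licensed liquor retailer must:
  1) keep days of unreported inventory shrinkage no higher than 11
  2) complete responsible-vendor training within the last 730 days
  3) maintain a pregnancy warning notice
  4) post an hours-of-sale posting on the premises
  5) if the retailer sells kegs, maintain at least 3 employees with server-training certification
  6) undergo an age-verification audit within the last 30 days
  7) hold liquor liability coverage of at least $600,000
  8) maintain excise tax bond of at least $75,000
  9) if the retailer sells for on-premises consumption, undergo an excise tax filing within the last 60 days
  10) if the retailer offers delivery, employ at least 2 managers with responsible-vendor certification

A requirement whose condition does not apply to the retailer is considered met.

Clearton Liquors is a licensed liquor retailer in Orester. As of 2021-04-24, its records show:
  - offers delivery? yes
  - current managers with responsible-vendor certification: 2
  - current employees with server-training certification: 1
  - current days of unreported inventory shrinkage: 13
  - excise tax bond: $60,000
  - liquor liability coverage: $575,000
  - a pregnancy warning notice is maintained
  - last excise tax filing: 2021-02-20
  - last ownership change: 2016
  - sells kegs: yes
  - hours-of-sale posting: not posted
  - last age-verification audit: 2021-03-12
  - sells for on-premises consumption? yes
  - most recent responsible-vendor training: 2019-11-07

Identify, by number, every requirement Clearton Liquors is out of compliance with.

1, 4, 5, 6, 7, 8, 9

1. days of unreported inventory shrinkage 13 > 11 → not met
2. responsible-vendor training 534 days ago vs limit 730 → met
3. pregnancy warning notice present → met
4. hours-of-sale posting absent → not met
5. condition 'sells kegs' holds; employees with server-training certification 1 < 3 → not met
6. age-verification audit 43 days ago vs limit 30 → not met
7. liquor liability coverage $575,000 < $600,000 → not met
8. excise tax bond $60,000 < $75,000 → not met
9. condition 'sells for on-premises consumption' holds; excise tax filing 63 days ago vs limit 60 → not met
10. condition 'offers delivery' holds; managers with responsible-vendor certification 2 ≥ 2 → met
Not met: 1, 4, 5, 6, 7, 8, 9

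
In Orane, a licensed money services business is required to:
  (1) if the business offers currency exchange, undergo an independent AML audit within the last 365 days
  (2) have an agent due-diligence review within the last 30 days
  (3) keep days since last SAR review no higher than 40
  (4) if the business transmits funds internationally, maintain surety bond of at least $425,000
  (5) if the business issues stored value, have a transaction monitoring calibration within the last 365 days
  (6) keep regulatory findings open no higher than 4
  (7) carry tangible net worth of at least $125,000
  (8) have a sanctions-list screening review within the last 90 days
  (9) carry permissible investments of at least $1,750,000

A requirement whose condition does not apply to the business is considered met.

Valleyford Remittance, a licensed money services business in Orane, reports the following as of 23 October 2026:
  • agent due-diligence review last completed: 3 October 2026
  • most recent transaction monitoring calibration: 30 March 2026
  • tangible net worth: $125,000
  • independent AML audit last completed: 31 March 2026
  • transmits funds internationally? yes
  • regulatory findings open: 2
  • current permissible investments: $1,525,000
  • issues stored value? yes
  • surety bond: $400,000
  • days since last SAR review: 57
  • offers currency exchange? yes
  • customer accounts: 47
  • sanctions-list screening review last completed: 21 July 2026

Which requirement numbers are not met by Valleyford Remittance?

3, 4, 8, 9

1. condition 'offers currency exchange' holds; independent AML audit 206 days ago vs limit 365 → met
2. agent due-diligence review 20 days ago vs limit 30 → met
3. days since last SAR review 57 > 40 → not met
4. condition 'transmits funds internationally' holds; surety bond $400,000 < $425,000 → not met
5. condition 'issues stored value' holds; transaction monitoring calibration 207 days ago vs limit 365 → met
6. regulatory findings open 2 ≤ 4 → met
7. tangible net worth $125,000 ≥ $125,000 → met
8. sanctions-list screening review 94 days ago vs limit 90 → not met
9. permissible investments $1,525,000 < $1,750,000 → not met
Not met: 3, 4, 8, 9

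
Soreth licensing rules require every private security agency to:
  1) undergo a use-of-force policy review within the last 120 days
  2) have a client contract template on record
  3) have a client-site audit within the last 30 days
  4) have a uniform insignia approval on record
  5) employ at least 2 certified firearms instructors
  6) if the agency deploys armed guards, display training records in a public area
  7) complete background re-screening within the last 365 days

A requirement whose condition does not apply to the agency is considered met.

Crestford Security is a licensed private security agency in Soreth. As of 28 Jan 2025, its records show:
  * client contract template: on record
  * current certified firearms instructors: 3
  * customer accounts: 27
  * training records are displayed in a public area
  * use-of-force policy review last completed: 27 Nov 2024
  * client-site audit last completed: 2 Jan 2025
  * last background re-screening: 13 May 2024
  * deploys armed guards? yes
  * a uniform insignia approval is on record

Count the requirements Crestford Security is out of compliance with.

0

1. use-of-force policy review 62 days ago vs limit 120 → met
2. client contract template present → met
3. client-site audit 26 days ago vs limit 30 → met
4. uniform insignia approval present → met
5. certified firearms instructors 3 ≥ 2 → met
6. condition 'deploys armed guards' holds; training records present → met
7. background re-screening 260 days ago vs limit 365 → met
Not met: 0 of 7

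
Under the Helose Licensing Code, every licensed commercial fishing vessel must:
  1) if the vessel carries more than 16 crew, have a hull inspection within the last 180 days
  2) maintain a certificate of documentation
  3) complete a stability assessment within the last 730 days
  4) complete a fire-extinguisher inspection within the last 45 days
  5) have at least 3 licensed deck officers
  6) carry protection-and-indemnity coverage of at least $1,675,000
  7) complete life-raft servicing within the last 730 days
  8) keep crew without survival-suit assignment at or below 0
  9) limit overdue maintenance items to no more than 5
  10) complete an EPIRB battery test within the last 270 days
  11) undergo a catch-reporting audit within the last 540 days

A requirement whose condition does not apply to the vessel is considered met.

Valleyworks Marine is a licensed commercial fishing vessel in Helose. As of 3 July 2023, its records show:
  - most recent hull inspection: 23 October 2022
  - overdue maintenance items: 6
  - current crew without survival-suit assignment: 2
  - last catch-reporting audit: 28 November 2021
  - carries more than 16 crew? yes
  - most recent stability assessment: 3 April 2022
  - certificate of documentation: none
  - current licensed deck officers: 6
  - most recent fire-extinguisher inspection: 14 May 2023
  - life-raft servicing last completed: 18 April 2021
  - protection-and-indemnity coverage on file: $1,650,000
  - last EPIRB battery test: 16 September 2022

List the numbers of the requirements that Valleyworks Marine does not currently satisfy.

1, 2, 4, 6, 7, 8, 9, 10, 11

1. condition 'carries more than 16 crew' holds; hull inspection 253 days ago vs limit 180 → not met
2. certificate of documentation absent → not met
3. stability assessment 456 days ago vs limit 730 → met
4. fire-extinguisher inspection 50 days ago vs limit 45 → not met
5. licensed deck officers 6 ≥ 3 → met
6. protection-and-indemnity coverage $1,650,000 < $1,675,000 → not met
7. life-raft servicing 806 days ago vs limit 730 → not met
8. crew without survival-suit assignment 2 > 0 → not met
9. overdue maintenance items 6 > 5 → not met
10. EPIRB battery test 290 days ago vs limit 270 → not met
11. catch-reporting audit 582 days ago vs limit 540 → not met
Not met: 1, 2, 4, 6, 7, 8, 9, 10, 11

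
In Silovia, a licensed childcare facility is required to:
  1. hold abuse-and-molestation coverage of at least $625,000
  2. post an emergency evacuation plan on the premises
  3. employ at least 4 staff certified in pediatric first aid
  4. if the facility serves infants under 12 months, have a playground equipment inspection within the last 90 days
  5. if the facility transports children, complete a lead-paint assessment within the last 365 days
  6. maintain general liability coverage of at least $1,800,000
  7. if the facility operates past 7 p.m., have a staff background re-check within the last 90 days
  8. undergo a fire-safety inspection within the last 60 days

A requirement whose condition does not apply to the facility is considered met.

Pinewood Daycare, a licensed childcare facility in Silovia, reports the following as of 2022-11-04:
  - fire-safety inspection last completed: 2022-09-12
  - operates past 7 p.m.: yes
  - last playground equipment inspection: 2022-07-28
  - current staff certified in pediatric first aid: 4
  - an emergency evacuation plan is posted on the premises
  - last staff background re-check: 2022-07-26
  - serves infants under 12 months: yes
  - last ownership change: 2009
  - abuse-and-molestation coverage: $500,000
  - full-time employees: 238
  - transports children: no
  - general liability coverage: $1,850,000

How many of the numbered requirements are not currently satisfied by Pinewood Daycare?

3

1. abuse-and-molestation coverage $500,000 < $625,000 → not met
2. emergency evacuation plan present → met
3. staff certified in pediatric first aid 4 ≥ 4 → met
4. condition 'serves infants under 12 months' holds; playground equipment inspection 99 days ago vs limit 90 → not met
5. condition 'transports children' does not hold → requirement n/a → met
6. general liability coverage $1,850,000 ≥ $1,800,000 → met
7. condition 'operates past 7 p.m.' holds; staff background re-check 101 days ago vs limit 90 → not met
8. fire-safety inspection 53 days ago vs limit 60 → met
Not met: 3 of 8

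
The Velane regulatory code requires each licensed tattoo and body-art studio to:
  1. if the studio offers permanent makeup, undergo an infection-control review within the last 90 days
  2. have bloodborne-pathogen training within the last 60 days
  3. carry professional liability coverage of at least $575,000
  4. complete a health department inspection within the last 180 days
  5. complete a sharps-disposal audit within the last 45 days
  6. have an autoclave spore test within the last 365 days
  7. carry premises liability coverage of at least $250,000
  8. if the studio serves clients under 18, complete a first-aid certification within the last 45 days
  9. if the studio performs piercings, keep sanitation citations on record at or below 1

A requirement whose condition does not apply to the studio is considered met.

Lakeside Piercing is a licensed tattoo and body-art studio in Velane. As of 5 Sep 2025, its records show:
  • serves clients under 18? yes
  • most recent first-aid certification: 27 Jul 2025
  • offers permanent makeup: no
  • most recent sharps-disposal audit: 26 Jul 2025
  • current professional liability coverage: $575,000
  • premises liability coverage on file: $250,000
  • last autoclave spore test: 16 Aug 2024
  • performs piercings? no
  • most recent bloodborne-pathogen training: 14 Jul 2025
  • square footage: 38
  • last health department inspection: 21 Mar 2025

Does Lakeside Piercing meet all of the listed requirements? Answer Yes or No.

1. condition 'offers permanent makeup' does not hold → requirement n/a → met
2. bloodborne-pathogen training 53 days ago vs limit 60 → met
3. professional liability coverage $575,000 ≥ $575,000 → met
4. health department inspection 168 days ago vs limit 180 → met
5. sharps-disposal audit 41 days ago vs limit 45 → met
6. autoclave spore test 385 days ago vs limit 365 → not met
7. premises liability coverage $250,000 ≥ $250,000 → met
8. condition 'serves clients under 18' holds; first-aid certification 40 days ago vs limit 45 → met
9. condition 'performs piercings' does not hold → requirement n/a → met
Not met: 6

No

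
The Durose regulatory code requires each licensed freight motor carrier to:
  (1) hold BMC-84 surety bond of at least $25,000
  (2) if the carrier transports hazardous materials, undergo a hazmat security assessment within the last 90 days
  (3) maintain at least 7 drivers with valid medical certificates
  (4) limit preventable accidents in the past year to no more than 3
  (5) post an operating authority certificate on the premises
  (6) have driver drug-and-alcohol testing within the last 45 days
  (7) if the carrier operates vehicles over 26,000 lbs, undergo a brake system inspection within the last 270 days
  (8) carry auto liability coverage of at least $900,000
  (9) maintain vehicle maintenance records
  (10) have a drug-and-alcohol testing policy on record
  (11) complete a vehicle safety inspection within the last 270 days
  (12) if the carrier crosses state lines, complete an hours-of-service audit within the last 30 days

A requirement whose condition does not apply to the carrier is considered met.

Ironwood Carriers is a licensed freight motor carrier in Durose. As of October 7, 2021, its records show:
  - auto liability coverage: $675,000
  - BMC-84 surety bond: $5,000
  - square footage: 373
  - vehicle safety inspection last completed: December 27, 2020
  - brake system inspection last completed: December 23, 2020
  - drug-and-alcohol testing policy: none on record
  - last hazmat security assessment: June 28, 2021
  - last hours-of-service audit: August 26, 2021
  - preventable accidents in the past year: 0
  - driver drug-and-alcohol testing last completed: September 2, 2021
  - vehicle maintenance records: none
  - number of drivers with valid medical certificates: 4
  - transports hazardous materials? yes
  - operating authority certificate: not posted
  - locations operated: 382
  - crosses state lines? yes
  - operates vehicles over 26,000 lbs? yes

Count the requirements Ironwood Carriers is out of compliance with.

1. BMC-84 surety bond $5,000 < $25,000 → not met
2. condition 'transports hazardous materials' holds; hazmat security assessment 101 days ago vs limit 90 → not met
3. drivers with valid medical certificates 4 < 7 → not met
4. preventable accidents in the past year 0 ≤ 3 → met
5. operating authority certificate absent → not met
6. driver drug-and-alcohol testing 35 days ago vs limit 45 → met
7. condition 'operates vehicles over 26,000 lbs' holds; brake system inspection 288 days ago vs limit 270 → not met
8. auto liability coverage $675,000 < $900,000 → not met
9. vehicle maintenance records absent → not met
10. drug-and-alcohol testing policy absent → not met
11. vehicle safety inspection 284 days ago vs limit 270 → not met
12. condition 'crosses state lines' holds; hours-of-service audit 42 days ago vs limit 30 → not met
Not met: 10 of 12

10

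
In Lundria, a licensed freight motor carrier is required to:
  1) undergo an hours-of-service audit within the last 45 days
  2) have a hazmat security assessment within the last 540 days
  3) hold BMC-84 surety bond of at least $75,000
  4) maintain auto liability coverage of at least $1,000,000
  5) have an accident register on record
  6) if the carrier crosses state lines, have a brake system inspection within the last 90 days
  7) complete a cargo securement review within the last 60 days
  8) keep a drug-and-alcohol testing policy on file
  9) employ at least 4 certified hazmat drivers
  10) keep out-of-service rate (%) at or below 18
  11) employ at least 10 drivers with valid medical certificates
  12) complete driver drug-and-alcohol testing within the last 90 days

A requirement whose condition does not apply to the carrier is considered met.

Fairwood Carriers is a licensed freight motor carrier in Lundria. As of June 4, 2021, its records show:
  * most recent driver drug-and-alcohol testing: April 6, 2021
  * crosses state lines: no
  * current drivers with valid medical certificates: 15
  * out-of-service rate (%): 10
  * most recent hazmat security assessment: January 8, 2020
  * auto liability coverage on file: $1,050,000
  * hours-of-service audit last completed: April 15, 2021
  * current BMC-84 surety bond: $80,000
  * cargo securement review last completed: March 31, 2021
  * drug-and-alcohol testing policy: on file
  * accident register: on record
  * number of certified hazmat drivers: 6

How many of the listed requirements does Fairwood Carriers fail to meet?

1. hours-of-service audit 50 days ago vs limit 45 → not met
2. hazmat security assessment 513 days ago vs limit 540 → met
3. BMC-84 surety bond $80,000 ≥ $75,000 → met
4. auto liability coverage $1,050,000 ≥ $1,000,000 → met
5. accident register present → met
6. condition 'crosses state lines' does not hold → requirement n/a → met
7. cargo securement review 65 days ago vs limit 60 → not met
8. drug-and-alcohol testing policy present → met
9. certified hazmat drivers 6 ≥ 4 → met
10. out-of-service rate (%) 10 ≤ 18 → met
11. drivers with valid medical certificates 15 ≥ 10 → met
12. driver drug-and-alcohol testing 59 days ago vs limit 90 → met
Not met: 2 of 12

2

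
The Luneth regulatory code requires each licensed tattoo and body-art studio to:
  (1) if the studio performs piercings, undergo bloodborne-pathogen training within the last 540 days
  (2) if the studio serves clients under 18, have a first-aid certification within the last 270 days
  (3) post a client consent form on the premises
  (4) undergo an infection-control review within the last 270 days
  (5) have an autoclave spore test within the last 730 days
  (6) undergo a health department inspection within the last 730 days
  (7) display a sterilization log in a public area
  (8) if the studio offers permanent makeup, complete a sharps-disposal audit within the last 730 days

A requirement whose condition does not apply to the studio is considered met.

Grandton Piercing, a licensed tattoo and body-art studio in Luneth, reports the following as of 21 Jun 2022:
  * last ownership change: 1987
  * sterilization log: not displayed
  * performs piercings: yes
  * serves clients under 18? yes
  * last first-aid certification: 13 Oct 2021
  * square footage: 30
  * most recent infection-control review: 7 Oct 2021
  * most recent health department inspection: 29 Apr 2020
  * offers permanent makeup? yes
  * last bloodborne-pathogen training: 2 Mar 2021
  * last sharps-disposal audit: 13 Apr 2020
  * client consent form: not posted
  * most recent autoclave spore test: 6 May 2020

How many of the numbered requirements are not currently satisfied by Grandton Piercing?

5

1. condition 'performs piercings' holds; bloodborne-pathogen training 476 days ago vs limit 540 → met
2. condition 'serves clients under 18' holds; first-aid certification 251 days ago vs limit 270 → met
3. client consent form absent → not met
4. infection-control review 257 days ago vs limit 270 → met
5. autoclave spore test 776 days ago vs limit 730 → not met
6. health department inspection 783 days ago vs limit 730 → not met
7. sterilization log absent → not met
8. condition 'offers permanent makeup' holds; sharps-disposal audit 799 days ago vs limit 730 → not met
Not met: 5 of 8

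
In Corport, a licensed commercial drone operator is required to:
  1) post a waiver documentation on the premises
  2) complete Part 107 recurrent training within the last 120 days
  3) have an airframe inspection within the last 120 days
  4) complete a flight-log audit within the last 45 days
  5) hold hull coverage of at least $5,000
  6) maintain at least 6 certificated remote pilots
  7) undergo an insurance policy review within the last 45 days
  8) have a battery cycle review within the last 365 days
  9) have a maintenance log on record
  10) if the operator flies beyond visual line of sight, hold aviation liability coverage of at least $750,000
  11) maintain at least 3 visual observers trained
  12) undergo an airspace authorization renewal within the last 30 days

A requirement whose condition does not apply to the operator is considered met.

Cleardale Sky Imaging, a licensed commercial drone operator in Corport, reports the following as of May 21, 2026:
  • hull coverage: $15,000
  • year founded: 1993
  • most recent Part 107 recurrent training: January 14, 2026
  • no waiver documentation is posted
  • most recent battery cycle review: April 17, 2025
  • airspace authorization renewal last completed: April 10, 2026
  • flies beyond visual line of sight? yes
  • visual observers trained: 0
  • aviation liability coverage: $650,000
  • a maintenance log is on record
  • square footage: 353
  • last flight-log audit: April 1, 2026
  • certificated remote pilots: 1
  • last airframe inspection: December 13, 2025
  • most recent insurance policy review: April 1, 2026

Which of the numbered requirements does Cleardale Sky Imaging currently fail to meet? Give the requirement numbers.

1. waiver documentation absent → not met
2. Part 107 recurrent training 127 days ago vs limit 120 → not met
3. airframe inspection 159 days ago vs limit 120 → not met
4. flight-log audit 50 days ago vs limit 45 → not met
5. hull coverage $15,000 ≥ $5,000 → met
6. certificated remote pilots 1 < 6 → not met
7. insurance policy review 50 days ago vs limit 45 → not met
8. battery cycle review 399 days ago vs limit 365 → not met
9. maintenance log present → met
10. condition 'flies beyond visual line of sight' holds; aviation liability coverage $650,000 < $750,000 → not met
11. visual observers trained 0 < 3 → not met
12. airspace authorization renewal 41 days ago vs limit 30 → not met
Not met: 1, 2, 3, 4, 6, 7, 8, 10, 11, 12

1, 2, 3, 4, 6, 7, 8, 10, 11, 12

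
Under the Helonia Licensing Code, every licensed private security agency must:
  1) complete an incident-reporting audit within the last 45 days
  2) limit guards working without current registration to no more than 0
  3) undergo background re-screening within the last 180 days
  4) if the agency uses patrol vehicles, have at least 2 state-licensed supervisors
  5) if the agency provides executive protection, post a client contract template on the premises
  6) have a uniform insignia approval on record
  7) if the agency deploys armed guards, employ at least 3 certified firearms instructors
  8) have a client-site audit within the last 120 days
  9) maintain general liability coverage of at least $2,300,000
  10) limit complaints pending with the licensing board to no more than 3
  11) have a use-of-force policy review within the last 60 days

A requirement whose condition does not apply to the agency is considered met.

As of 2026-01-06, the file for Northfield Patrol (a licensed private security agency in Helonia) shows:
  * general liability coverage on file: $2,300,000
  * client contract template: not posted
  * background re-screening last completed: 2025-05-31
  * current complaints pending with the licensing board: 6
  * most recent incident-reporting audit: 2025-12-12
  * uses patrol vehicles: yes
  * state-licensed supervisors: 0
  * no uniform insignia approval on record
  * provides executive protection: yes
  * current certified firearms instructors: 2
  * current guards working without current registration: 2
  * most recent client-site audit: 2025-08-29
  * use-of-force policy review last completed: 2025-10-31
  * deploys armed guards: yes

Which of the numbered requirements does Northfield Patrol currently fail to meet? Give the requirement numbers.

2, 3, 4, 5, 6, 7, 8, 10, 11

1. incident-reporting audit 25 days ago vs limit 45 → met
2. guards working without current registration 2 > 0 → not met
3. background re-screening 220 days ago vs limit 180 → not met
4. condition 'uses patrol vehicles' holds; state-licensed supervisors 0 < 2 → not met
5. condition 'provides executive protection' holds; client contract template absent → not met
6. uniform insignia approval absent → not met
7. condition 'deploys armed guards' holds; certified firearms instructors 2 < 3 → not met
8. client-site audit 130 days ago vs limit 120 → not met
9. general liability coverage $2,300,000 ≥ $2,300,000 → met
10. complaints pending with the licensing board 6 > 3 → not met
11. use-of-force policy review 67 days ago vs limit 60 → not met
Not met: 2, 3, 4, 5, 6, 7, 8, 10, 11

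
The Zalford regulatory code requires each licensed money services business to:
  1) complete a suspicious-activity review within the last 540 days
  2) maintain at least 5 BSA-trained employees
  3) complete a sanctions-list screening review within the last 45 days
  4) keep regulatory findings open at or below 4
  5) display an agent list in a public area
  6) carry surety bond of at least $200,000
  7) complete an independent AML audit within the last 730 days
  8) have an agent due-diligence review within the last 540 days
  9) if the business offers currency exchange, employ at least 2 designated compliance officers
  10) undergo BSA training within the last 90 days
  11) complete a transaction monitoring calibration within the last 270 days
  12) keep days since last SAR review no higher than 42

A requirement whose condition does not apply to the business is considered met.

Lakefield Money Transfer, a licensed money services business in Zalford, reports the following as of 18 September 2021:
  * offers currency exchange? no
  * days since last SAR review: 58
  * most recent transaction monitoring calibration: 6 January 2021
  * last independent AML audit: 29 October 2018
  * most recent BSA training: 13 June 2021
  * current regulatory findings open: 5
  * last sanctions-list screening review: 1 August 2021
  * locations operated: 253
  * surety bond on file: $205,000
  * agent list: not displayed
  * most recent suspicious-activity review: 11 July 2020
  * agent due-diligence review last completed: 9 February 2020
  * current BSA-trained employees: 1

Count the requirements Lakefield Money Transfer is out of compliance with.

8

1. suspicious-activity review 434 days ago vs limit 540 → met
2. BSA-trained employees 1 < 5 → not met
3. sanctions-list screening review 48 days ago vs limit 45 → not met
4. regulatory findings open 5 > 4 → not met
5. agent list absent → not met
6. surety bond $205,000 ≥ $200,000 → met
7. independent AML audit 1055 days ago vs limit 730 → not met
8. agent due-diligence review 587 days ago vs limit 540 → not met
9. condition 'offers currency exchange' does not hold → requirement n/a → met
10. BSA training 97 days ago vs limit 90 → not met
11. transaction monitoring calibration 255 days ago vs limit 270 → met
12. days since last SAR review 58 > 42 → not met
Not met: 8 of 12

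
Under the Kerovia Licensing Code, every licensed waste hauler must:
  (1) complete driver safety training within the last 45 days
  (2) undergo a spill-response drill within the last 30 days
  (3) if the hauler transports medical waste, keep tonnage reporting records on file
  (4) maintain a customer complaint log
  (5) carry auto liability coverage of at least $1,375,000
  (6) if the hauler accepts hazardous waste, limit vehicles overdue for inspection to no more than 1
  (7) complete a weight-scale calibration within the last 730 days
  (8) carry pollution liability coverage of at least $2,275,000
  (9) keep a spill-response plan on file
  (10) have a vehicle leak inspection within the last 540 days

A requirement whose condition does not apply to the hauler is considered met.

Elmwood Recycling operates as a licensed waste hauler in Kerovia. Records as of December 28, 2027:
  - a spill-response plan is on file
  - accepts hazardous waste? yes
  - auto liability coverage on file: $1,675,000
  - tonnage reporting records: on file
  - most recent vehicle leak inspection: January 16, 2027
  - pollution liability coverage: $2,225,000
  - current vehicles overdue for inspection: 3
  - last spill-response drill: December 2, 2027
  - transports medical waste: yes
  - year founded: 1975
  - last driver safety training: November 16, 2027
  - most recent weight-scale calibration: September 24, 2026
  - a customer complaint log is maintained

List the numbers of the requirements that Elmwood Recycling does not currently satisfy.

1. driver safety training 42 days ago vs limit 45 → met
2. spill-response drill 26 days ago vs limit 30 → met
3. condition 'transports medical waste' holds; tonnage reporting records present → met
4. customer complaint log present → met
5. auto liability coverage $1,675,000 ≥ $1,375,000 → met
6. condition 'accepts hazardous waste' holds; vehicles overdue for inspection 3 > 1 → not met
7. weight-scale calibration 460 days ago vs limit 730 → met
8. pollution liability coverage $2,225,000 < $2,275,000 → not met
9. spill-response plan present → met
10. vehicle leak inspection 346 days ago vs limit 540 → met
Not met: 6, 8

6, 8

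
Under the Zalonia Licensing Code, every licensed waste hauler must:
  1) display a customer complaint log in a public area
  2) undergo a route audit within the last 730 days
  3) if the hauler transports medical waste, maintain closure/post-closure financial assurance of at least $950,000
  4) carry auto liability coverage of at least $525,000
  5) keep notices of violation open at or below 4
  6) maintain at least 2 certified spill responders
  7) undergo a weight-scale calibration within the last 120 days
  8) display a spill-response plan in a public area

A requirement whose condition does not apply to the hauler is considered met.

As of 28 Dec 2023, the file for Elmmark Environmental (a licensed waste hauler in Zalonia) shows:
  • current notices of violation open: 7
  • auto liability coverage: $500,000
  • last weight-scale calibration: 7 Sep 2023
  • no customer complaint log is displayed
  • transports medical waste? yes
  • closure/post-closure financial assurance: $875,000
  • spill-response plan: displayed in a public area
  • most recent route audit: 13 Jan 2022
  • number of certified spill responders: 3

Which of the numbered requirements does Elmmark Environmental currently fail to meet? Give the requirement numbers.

1, 3, 4, 5

1. customer complaint log absent → not met
2. route audit 714 days ago vs limit 730 → met
3. condition 'transports medical waste' holds; closure/post-closure financial assurance $875,000 < $950,000 → not met
4. auto liability coverage $500,000 < $525,000 → not met
5. notices of violation open 7 > 4 → not met
6. certified spill responders 3 ≥ 2 → met
7. weight-scale calibration 112 days ago vs limit 120 → met
8. spill-response plan present → met
Not met: 1, 3, 4, 5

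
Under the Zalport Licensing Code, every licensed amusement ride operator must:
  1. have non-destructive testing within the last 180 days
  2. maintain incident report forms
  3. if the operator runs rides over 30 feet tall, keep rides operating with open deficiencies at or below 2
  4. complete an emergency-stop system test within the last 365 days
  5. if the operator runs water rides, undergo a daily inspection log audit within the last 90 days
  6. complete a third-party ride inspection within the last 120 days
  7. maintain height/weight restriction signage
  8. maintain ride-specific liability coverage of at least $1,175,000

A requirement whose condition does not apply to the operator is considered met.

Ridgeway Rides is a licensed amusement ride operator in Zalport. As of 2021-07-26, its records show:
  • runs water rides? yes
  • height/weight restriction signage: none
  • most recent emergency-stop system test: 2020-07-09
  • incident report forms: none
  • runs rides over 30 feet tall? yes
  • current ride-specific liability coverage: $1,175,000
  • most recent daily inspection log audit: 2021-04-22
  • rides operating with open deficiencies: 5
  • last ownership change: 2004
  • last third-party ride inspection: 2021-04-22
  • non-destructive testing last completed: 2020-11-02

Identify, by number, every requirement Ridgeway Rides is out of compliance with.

1. non-destructive testing 266 days ago vs limit 180 → not met
2. incident report forms absent → not met
3. condition 'runs rides over 30 feet tall' holds; rides operating with open deficiencies 5 > 2 → not met
4. emergency-stop system test 382 days ago vs limit 365 → not met
5. condition 'runs water rides' holds; daily inspection log audit 95 days ago vs limit 90 → not met
6. third-party ride inspection 95 days ago vs limit 120 → met
7. height/weight restriction signage absent → not met
8. ride-specific liability coverage $1,175,000 ≥ $1,175,000 → met
Not met: 1, 2, 3, 4, 5, 7

1, 2, 3, 4, 5, 7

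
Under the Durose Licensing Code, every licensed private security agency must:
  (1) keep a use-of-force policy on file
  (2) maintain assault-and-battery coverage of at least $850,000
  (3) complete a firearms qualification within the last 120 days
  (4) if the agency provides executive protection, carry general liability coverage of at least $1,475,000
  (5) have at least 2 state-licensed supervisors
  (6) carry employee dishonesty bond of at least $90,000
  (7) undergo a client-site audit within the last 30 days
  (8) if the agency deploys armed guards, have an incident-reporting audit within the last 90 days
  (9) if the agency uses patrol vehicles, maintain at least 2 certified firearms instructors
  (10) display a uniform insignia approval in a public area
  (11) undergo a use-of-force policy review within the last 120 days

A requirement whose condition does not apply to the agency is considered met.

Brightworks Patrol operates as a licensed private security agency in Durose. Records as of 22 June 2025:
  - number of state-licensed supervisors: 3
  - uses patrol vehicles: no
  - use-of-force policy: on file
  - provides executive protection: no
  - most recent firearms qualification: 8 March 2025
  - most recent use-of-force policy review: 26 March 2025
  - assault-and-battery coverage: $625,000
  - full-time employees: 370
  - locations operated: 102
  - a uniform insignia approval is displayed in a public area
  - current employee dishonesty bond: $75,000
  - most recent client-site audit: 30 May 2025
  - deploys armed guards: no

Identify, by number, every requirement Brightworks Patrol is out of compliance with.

2, 6

1. use-of-force policy present → met
2. assault-and-battery coverage $625,000 < $850,000 → not met
3. firearms qualification 106 days ago vs limit 120 → met
4. condition 'provides executive protection' does not hold → requirement n/a → met
5. state-licensed supervisors 3 ≥ 2 → met
6. employee dishonesty bond $75,000 < $90,000 → not met
7. client-site audit 23 days ago vs limit 30 → met
8. condition 'deploys armed guards' does not hold → requirement n/a → met
9. condition 'uses patrol vehicles' does not hold → requirement n/a → met
10. uniform insignia approval present → met
11. use-of-force policy review 88 days ago vs limit 120 → met
Not met: 2, 6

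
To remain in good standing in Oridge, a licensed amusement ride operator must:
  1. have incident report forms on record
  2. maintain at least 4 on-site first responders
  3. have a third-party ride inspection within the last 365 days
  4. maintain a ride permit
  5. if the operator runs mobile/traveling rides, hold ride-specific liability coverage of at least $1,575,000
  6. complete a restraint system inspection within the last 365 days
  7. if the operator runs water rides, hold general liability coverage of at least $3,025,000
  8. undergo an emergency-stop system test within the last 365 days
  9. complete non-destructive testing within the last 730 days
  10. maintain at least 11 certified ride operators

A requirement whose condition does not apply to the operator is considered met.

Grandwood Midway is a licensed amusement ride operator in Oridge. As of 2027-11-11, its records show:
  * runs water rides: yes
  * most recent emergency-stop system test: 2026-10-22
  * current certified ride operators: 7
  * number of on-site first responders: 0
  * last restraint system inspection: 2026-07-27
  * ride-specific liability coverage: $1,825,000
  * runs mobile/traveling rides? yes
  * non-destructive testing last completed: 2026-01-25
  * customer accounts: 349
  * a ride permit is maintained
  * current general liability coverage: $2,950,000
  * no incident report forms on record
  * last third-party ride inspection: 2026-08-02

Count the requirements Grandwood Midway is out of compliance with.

7

1. incident report forms absent → not met
2. on-site first responders 0 < 4 → not met
3. third-party ride inspection 466 days ago vs limit 365 → not met
4. ride permit present → met
5. condition 'runs mobile/traveling rides' holds; ride-specific liability coverage $1,825,000 ≥ $1,575,000 → met
6. restraint system inspection 472 days ago vs limit 365 → not met
7. condition 'runs water rides' holds; general liability coverage $2,950,000 < $3,025,000 → not met
8. emergency-stop system test 385 days ago vs limit 365 → not met
9. non-destructive testing 655 days ago vs limit 730 → met
10. certified ride operators 7 < 11 → not met
Not met: 7 of 10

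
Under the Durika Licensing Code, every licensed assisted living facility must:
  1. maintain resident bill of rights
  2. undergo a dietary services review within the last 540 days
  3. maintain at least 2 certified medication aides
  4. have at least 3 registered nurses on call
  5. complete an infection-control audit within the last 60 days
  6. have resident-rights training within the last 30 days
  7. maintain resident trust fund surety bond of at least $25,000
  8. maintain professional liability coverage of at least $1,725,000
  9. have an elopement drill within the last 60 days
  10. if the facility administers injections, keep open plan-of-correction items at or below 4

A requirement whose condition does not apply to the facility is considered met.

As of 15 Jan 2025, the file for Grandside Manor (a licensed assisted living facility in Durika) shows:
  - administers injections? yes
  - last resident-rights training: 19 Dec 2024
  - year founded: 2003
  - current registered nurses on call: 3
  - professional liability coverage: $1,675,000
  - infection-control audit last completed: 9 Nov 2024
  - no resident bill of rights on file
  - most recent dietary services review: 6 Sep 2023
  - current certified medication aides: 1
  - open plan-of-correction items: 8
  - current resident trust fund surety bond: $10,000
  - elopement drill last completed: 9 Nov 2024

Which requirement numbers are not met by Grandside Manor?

1, 3, 5, 7, 8, 9, 10

1. resident bill of rights absent → not met
2. dietary services review 497 days ago vs limit 540 → met
3. certified medication aides 1 < 2 → not met
4. registered nurses on call 3 ≥ 3 → met
5. infection-control audit 67 days ago vs limit 60 → not met
6. resident-rights training 27 days ago vs limit 30 → met
7. resident trust fund surety bond $10,000 < $25,000 → not met
8. professional liability coverage $1,675,000 < $1,725,000 → not met
9. elopement drill 67 days ago vs limit 60 → not met
10. condition 'administers injections' holds; open plan-of-correction items 8 > 4 → not met
Not met: 1, 3, 5, 7, 8, 9, 10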